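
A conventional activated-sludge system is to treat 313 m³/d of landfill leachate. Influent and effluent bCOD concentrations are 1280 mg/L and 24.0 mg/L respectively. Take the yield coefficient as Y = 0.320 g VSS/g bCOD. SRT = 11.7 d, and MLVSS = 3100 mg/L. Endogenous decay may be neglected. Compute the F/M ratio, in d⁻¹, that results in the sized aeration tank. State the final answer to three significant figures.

Biomass mass balance (decay neglected): V·X = Y·Q·(S₀ − S)·θ_c, so V = 0.320 × 313 × (1280 − 24.0) × 11.7 / 3100 = 474.8 m³.
Food-to-microorganism ratio F/M = Q S₀ / (V X) = 313 × 1280 / (474.8 × 3100) = 0.2722 d⁻¹.

F/M ≈ 0.272 d⁻¹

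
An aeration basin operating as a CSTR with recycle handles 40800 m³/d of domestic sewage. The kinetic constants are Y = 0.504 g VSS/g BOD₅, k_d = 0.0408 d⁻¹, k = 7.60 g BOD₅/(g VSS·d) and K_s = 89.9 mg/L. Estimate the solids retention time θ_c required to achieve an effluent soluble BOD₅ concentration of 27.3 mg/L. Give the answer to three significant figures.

From 1/θ_c = Y·k·S/(K_s + S) − k_d: Y·k·S/(K_s+S) = 0.504 × 7.60 × 27.3 / (89.9 + 27.3) = 0.8922 d⁻¹.
1/θ_c = 0.8922 − 0.0408 = 0.8514 d⁻¹, so θ_c = 1.174 d.

θ_c ≈ 1.17 d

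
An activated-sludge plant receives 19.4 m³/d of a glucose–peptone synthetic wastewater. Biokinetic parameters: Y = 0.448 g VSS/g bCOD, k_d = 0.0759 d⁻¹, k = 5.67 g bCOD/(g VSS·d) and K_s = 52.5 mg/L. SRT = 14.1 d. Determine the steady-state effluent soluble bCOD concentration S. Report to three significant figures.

Effluent substrate depends only on kinetics and SRT: S = K_s(1 + k_d θ_c) / [θ_c(Yk − k_d) − 1] = 52.5 × (1 + 0.0759 × 14.1) / [14.1 × (0.448 × 5.67 − 0.0759) − 1] = 108.7 / 33.75 = 3.221 mg/L.

S ≈ 3.22 mg/L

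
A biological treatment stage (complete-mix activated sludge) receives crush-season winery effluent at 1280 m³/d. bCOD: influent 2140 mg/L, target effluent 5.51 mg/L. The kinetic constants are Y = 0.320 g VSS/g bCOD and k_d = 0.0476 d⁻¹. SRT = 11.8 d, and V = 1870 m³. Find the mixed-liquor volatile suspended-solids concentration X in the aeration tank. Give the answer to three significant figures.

X = Y·Q·ΔS·θ_c / [V·(1 + k_d θ_c)] = 0.320 × 1280 × (2140 − 5.51) × 11.8 / [1870 × (1 + 0.0476 × 11.8)] = 3533 mg/L.

X ≈ 3530 mg/L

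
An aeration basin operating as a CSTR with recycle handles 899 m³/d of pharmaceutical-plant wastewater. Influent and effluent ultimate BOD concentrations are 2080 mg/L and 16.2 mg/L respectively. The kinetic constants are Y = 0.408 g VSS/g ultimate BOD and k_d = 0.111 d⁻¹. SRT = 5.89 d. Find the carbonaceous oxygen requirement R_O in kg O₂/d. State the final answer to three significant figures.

R_O ≈ 1210 kg O₂/d

Observed yield with endogenous decay: Y_obs = Y / (1 + k_d·θ_c) = 0.408 / (1 + 0.111 × 5.89) = 0.408 / 1.654 = 0.2467 g VSS/g ultimate BOD.
Substrate removed = Q·(S₀ − S) = 899 m³/d × (2080 − 16.2) g/m³ = 1.86×10^6 g/d = 1855 kg/d.
Biomass synthesised: P_X = Y_obs × 1855 = 457.7 kg VSS/d.
Carbonaceous O₂ demand = substrate oxidised − cell-mass equivalent = 1855 − 1.42 × 457.7 = 1205 kg O₂/d.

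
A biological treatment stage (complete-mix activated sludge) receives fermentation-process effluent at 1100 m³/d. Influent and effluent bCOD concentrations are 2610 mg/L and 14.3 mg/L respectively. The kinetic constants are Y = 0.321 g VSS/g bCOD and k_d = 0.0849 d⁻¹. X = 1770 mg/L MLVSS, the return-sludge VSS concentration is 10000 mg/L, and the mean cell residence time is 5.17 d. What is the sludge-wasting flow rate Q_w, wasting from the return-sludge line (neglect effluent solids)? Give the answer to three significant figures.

Q_w ≈ 63.7 m³/d

From the SRT design equation V = Y Q (S₀−S) θ_c / [X (1 + k_d θ_c)] = 0.321 × 1100 × (2610 − 14.3) × 5.17 / [1770 × (1 + 0.0849 × 5.17)] = 4.74×10^6 / 2547 = 1860 m³.
Q_w = (V·X)/(θ_c X_r) = 1860 × 1770 / (5.17 × 10000) = 63.70 m³/d.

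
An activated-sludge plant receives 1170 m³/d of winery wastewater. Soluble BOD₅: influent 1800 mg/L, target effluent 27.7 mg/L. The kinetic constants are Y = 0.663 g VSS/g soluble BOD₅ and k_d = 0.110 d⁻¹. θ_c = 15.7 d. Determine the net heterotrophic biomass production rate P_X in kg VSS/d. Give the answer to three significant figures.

Observed yield with endogenous decay: Y_obs = Y / (1 + k_d·θ_c) = 0.663 / (1 + 0.110 × 15.7) = 0.663 / 2.727 = 0.2431 g VSS/g soluble BOD₅.
Mass of soluble BOD₅ removed per day: Q(S₀ − S) = 1170 × 1772 g/m³ = 2074 kg/d.
So the net sludge growth is P_X = 0.2431 × 2074 = 504.1 kg VSS/d.

P_X ≈ 504 kg VSS/d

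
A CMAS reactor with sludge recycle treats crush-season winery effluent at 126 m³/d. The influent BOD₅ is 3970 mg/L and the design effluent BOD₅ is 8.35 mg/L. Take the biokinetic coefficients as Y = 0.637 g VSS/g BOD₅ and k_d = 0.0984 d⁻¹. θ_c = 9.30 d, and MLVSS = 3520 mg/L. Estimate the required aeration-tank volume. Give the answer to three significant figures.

V ≈ 439 m³

From the SRT design equation V = Y Q (S₀−S) θ_c / [X (1 + k_d θ_c)] = 0.637 × 126 × (3970 − 8.35) × 9.30 / [3520 × (1 + 0.0984 × 9.30)] = 2.96×10^6 / 6741 = 438.7 m³.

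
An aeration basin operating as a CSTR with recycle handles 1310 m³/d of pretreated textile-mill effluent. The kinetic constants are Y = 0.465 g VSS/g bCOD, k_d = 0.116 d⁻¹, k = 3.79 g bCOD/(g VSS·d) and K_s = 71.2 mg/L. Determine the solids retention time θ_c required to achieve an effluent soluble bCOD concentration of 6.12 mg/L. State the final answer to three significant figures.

At the target effluent, Y k S/(K_s+S) = 0.465×3.79×6.12/77.32 = 0.1395 d⁻¹.
1/θ_c = 0.1395 − 0.116 = 0.02349 d⁻¹, so θ_c = 42.57 d.

θ_c ≈ 42.6 d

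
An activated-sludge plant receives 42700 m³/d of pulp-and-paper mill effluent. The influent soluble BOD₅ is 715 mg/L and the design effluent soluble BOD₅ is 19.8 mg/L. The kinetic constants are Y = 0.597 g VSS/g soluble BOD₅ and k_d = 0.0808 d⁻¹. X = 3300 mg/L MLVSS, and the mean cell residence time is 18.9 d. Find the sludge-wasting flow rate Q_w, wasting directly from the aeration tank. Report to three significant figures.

Steady-state biomass mass balance: V·X·(1 + k_d·θ_c) = Y·Q·(S₀ − S)·θ_c, so V = 0.597 × 42700 × (715 − 19.8) × 18.9 / [3300 × (1 + 0.0808 × 18.9)] = 3.35×10^8 / 8339 = 40164 m³.
For wasting at MLVSS concentration, Q_w = V/θ_c = 40164/18.9 = 2125 m³/d.

Q_w ≈ 2130 m³/d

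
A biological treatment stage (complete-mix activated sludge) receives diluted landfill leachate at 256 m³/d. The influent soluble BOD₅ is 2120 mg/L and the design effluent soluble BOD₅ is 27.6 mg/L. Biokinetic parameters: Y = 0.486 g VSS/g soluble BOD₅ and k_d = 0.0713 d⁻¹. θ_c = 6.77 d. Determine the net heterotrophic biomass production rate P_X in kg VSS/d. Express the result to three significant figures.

Observed yield with endogenous decay: Y_obs = Y / (1 + k_d·θ_c) = 0.486 / (1 + 0.0713 × 6.77) = 0.486 / 1.483 = 0.3278 g VSS/g soluble BOD₅.
Mass of soluble BOD₅ removed per day: Q(S₀ − S) = 256 × 2092 g/m³ = 535.7 kg/d.
Biomass produced: P_X = Y_obs·Q·ΔS = 0.3278 × 535.7 ≈ 175.6 kg VSS/d.

P_X ≈ 176 kg VSS/d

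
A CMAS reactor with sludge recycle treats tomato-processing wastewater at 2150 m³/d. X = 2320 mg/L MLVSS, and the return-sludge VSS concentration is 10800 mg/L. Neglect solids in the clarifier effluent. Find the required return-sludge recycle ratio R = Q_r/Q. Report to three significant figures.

R ≈ 0.274

Solids balance on the clarifier gives (1+R)X = R·X_r, so R = X/(X_r − X) = 2320 / (10800 − 2320) = 0.2736.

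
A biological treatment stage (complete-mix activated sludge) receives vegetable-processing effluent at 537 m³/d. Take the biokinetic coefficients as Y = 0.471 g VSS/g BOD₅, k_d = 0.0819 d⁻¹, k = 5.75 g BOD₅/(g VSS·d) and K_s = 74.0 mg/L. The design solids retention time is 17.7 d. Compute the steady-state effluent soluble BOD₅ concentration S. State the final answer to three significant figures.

Effluent substrate depends only on kinetics and SRT: S = K_s(1 + k_d θ_c) / [θ_c(Yk − k_d) − 1] = 74.0 × (1 + 0.0819 × 17.7) / [17.7 × (0.471 × 5.75 − 0.0819) − 1] = 181.3 / 45.49 = 3.985 mg/L.

S ≈ 3.99 mg/L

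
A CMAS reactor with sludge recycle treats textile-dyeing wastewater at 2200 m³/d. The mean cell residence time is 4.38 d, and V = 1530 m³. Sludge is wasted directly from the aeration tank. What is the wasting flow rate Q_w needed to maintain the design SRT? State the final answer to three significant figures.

Q_w ≈ 349 m³/d

With mixed-liquor wasting, θ_c = V/Q_w, so Q_w = V/θ_c = 1530/4.38 = 349.3 m³/d.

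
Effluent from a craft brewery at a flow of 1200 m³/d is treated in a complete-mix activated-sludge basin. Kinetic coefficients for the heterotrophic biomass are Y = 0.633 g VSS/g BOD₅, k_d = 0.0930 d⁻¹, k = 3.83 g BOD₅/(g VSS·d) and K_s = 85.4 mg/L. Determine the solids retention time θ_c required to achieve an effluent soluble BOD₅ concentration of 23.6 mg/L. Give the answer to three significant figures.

θ_c ≈ 2.32 d

At the target effluent, Y k S/(K_s+S) = 0.633×3.83×23.6/109.0 = 0.5249 d⁻¹.
Then 1/θ_c = μ − k_d = 0.5249 − 0.0930 = 0.4319 d⁻¹, giving θ_c = 2.315 d.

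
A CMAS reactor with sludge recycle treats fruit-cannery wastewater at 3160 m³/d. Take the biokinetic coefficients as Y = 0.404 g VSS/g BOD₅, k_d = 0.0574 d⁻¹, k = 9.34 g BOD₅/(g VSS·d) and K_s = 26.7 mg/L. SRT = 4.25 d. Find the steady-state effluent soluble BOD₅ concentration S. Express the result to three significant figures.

Effluent substrate depends only on kinetics and SRT: S = K_s(1 + k_d θ_c) / [θ_c(Yk − k_d) − 1] = 26.7 × (1 + 0.0574 × 4.25) / [4.25 × (0.404 × 9.34 − 0.0574) − 1] = 33.21 / 14.79 = 2.245 mg/L.

S ≈ 2.25 mg/L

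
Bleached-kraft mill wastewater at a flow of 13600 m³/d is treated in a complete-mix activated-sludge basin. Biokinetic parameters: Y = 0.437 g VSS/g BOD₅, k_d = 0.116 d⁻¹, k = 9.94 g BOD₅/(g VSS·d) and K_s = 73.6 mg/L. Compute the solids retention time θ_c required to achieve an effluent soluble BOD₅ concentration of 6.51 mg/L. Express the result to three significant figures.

At the target effluent, Y k S/(K_s+S) = 0.437×9.94×6.51/80.11 = 0.3530 d⁻¹.
1/θ_c = 0.3530 − 0.116 = 0.2370 d⁻¹, so θ_c = 4.220 d.

θ_c ≈ 4.22 d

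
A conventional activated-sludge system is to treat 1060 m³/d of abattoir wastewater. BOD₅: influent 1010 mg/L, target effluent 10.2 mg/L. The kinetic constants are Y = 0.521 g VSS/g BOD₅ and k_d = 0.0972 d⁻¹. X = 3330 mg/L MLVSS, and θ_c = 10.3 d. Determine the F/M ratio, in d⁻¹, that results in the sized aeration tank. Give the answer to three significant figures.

F/M ≈ 0.377 d⁻¹

Steady-state biomass mass balance: V·X·(1 + k_d·θ_c) = Y·Q·(S₀ − S)·θ_c, so V = 0.521 × 1060 × (1010 − 10.2) × 10.3 / [3330 × (1 + 0.0972 × 10.3)] = 5.69×10^6 / 6664 = 853.4 m³.
F/M = Q·S₀ / (V·X) = 1060 × 1010 / (853.4 × 3330) = 0.3767 g BOD₅·(g VSS·d)⁻¹.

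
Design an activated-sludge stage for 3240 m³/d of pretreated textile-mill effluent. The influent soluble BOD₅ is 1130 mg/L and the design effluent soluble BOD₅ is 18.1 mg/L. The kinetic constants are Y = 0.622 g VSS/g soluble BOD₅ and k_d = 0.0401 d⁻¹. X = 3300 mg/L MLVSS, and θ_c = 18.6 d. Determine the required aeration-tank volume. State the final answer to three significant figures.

Rearranging the biomass balance for a CMAS with decay, V = Y·Q·ΔS·θ_c / [X·(1+k_d θ_c)] = 0.622 × 3240 × (1130 − 18.1) × 18.6 / [3300 × (1 + 0.0401 × 18.6)] = 4.17×10^7 / 5761 = 7234 m³.

V ≈ 7230 m³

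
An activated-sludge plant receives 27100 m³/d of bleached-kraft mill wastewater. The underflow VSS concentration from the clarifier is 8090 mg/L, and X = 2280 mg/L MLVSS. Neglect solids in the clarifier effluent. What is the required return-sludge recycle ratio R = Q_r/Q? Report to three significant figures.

R ≈ 0.392

R = Q_r/Q = X/(X_r − X) = 2280 / (8090 − 2280) = 0.3924.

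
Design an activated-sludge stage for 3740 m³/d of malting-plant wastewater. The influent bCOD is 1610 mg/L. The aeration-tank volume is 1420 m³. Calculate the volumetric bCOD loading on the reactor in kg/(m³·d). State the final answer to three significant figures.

Volumetric loading L_v = Q·S₀ / V = 3740 × 1610 g/m³ / 1420 m³ = 4240 g/(m³·d) = 4.240 kg bCOD/(m³·d).

L_v ≈ 4.24 kg bCOD/(m³·d)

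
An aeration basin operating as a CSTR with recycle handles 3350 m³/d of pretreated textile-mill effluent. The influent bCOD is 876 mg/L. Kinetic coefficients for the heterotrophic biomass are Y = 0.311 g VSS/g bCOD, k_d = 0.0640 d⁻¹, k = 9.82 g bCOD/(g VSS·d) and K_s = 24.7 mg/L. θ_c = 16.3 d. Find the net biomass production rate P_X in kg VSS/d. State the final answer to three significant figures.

Effluent substrate depends only on kinetics and SRT: S = K_s(1 + k_d θ_c) / [θ_c(Yk − k_d) − 1] = 24.7 × (1 + 0.0640 × 16.3) / [16.3 × (0.311 × 9.82 − 0.0640) − 1] = 50.47 / 47.74 = 1.057 mg/L.
Observed yield with endogenous decay: Y_obs = Y / (1 + k_d·θ_c) = 0.311 / (1 + 0.0640 × 16.3) = 0.311 / 2.043 = 0.1522 g VSS/g bCOD.
ΔS = 876 − 1.06 = 874.9 mg/L, so the substrate removal rate is 3350 × 874.9/1000 = 2931 kg bCOD/d.
Net biomass production P_X = Y_obs × Q·(S₀ − S) = 0.1522 × 2931 = 446.1 kg VSS/d.

P_X ≈ 446 kg VSS/d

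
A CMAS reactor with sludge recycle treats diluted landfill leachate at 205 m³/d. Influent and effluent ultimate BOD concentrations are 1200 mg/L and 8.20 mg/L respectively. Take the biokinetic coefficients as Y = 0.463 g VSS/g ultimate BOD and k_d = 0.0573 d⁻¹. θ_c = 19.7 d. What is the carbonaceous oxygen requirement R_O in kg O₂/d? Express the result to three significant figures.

R_O ≈ 169 kg O₂/d

Correct the yield for decay: Y_obs = Y/(1 + k_d θ_c) = 0.463 / (1 + 0.0573 × 19.7) = 0.463 / 2.129 = 0.2175.
Q·(S₀ − S) = 205 × (1200 − 8.20) × 10⁻³ = 244.3 kg/d removed.
Net sludge production P_X = 0.2175 × 244.3 = 53.14 kg VSS/d.
Carbonaceous O₂ demand = substrate oxidised − cell-mass equivalent = 244.3 − 1.42 × 53.14 = 168.9 kg O₂/d.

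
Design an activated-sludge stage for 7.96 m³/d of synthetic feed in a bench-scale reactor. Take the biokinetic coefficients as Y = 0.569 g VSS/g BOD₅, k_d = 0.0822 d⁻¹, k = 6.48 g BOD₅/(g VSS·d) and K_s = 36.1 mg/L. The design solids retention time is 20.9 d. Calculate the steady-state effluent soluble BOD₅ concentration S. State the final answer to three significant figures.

Effluent substrate depends only on kinetics and SRT: S = K_s(1 + k_d θ_c) / [θ_c(Yk − k_d) − 1] = 36.1 × (1 + 0.0822 × 20.9) / [20.9 × (0.569 × 6.48 − 0.0822) − 1] = 98.12 / 74.34 = 1.320 mg/L.

S ≈ 1.32 mg/L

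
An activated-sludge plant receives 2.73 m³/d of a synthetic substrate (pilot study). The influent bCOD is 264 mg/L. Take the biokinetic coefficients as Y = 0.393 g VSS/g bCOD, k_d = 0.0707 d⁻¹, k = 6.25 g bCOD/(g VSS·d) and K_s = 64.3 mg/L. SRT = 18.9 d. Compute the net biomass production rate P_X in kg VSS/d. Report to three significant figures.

P_X ≈ 0.120 kg VSS/d

Effluent substrate depends only on kinetics and SRT: S = K_s(1 + k_d θ_c) / [θ_c(Yk − k_d) − 1] = 64.3 × (1 + 0.0707 × 18.9) / [18.9 × (0.393 × 6.25 − 0.0707) − 1] = 150.2 / 44.09 = 3.407 mg/L.
Y_obs = Y / (1 + k_d θ_c) = 0.393 / (1 + 0.0707 × 18.9) = 0.393 / 2.336 = 0.1682.
Substrate removed = Q·(S₀ − S) = 2.73 m³/d × (264 − 3.41) g/m³ = 7.11×10^2 g/d = 0.7114 kg/d.
P_X = Y_obs · Q(S₀ − S) = 0.1682 × 0.7114 = 0.1197 kg VSS/d.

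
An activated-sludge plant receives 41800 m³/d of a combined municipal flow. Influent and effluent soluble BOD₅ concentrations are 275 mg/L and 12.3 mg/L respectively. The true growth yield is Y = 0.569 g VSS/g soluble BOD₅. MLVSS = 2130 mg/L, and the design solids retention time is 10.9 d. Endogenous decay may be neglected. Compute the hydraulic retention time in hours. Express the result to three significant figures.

Biomass mass balance (decay neglected): V·X = Y·Q·(S₀ − S)·θ_c, so V = 0.569 × 41800 × (275 − 12.3) × 10.9 / 2130 = 31974 m³.
HRT = V/Q = 31974 m³ / 41800 m³·d⁻¹ = 0.7649 d × 24 = 18.36 h.

τ ≈ 18.4 h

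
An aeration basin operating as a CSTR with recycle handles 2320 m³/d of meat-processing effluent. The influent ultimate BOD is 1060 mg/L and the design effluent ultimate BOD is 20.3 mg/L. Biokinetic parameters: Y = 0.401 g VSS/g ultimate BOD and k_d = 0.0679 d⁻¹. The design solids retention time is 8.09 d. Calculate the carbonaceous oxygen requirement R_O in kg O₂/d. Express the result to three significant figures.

R_O ≈ 1530 kg O₂/d

Observed yield with endogenous decay: Y_obs = Y / (1 + k_d·θ_c) = 0.401 / (1 + 0.0679 × 8.09) = 0.401 / 1.549 = 0.2588 g VSS/g ultimate BOD.
Substrate removed = Q·(S₀ − S) = 2320 m³/d × (1060 − 20.3) g/m³ = 2.41×10^6 g/d = 2412 kg/d.
P_X = Y_obs·Q·(S₀ − S) = 0.2588 × 2412 = 624.3 kg VSS/d.
R_O = Q·ΔS − 1.42 P_X = 2412 − 886.5 = 1526 kg O₂/d.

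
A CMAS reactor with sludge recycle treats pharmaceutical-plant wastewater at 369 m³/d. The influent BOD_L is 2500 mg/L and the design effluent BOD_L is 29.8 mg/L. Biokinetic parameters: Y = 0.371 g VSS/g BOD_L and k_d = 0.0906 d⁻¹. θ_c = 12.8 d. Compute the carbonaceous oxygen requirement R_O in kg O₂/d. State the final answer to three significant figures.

Observed yield with endogenous decay: Y_obs = Y / (1 + k_d·θ_c) = 0.371 / (1 + 0.0906 × 12.8) = 0.371 / 2.160 = 0.1718 g VSS/g BOD_L.
Mass of BOD_L removed per day: Q(S₀ − S) = 369 × 2470 g/m³ = 911.5 kg/d.
Net sludge production P_X = 0.1718 × 911.5 = 156.6 kg VSS/d.
Carbonaceous O₂ demand = substrate oxidised − cell-mass equivalent = 911.5 − 1.42 × 156.6 = 689.2 kg O₂/d.

R_O ≈ 689 kg O₂/d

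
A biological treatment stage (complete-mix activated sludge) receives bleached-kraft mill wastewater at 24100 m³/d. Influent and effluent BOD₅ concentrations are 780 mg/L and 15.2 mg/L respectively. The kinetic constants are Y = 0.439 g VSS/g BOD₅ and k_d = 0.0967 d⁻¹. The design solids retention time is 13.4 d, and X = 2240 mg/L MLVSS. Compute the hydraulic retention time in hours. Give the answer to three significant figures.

From the SRT design equation V = Y Q (S₀−S) θ_c / [X (1 + k_d θ_c)] = 0.439 × 24100 × (780 − 15.2) × 13.4 / [2240 × (1 + 0.0967 × 13.4)] = 1.08×10^8 / 5143 = 21084 m³.
HRT = V/Q = 21084 m³ / 24100 m³·d⁻¹ = 0.8749 d × 24 = 21.00 h.

τ ≈ 21.0 h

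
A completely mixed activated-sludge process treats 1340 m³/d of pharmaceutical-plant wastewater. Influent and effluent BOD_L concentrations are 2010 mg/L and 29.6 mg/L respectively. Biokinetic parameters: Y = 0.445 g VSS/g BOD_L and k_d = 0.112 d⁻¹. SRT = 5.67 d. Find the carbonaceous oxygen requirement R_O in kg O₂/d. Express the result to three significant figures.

Observed yield with endogenous decay: Y_obs = Y / (1 + k_d·θ_c) = 0.445 / (1 + 0.112 × 5.67) = 0.445 / 1.635 = 0.2722 g VSS/g BOD_L.
ΔS = 2010 − 29.6 = 1980 mg/L, so the substrate removal rate is 1340 × 1980/1000 = 2654 kg BOD_L/d.
P_X = Y_obs·Q·(S₀ − S) = 0.2722 × 2654 = 722.3 kg VSS/d.
Carbonaceous O₂ demand = substrate oxidised − cell-mass equivalent = 2654 − 1.42 × 722.3 = 1628 kg O₂/d.

R_O ≈ 1630 kg O₂/d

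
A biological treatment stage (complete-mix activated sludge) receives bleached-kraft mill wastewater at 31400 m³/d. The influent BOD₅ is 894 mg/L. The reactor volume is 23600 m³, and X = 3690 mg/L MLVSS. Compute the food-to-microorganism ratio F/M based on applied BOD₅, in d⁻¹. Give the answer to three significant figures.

F/M ≈ 0.322 d⁻¹

Food-to-microorganism ratio F/M = Q S₀ / (V X) = 31400 × 894 / (23600 × 3690) = 0.3224 d⁻¹.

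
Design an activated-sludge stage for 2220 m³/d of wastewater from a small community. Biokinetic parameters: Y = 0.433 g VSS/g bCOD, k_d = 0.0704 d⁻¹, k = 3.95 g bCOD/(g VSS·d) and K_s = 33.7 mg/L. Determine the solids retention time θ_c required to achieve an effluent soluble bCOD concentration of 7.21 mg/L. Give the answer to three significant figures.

θ_c ≈ 4.33 d

From 1/θ_c = Y·k·S/(K_s + S) − k_d: Y·k·S/(K_s+S) = 0.433 × 3.95 × 7.21 / (33.7 + 7.21) = 0.3014 d⁻¹.
θ_c = 1/(μ − k_d) = 1/(0.3014 − 0.0704) = 1/0.2310 = 4.328 d.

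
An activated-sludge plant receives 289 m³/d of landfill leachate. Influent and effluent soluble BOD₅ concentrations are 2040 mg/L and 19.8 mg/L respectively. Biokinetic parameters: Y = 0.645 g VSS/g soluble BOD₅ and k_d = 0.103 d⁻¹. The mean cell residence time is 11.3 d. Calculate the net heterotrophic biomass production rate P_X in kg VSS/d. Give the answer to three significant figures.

P_X ≈ 174 kg VSS/d

The observed yield is Y_obs = Y/(1 + k_d·θ_c) = 0.645 / (1 + 0.103 × 11.3) = 0.645 / 2.164 = 0.2981 g VSS per g soluble BOD₅ removed.
Mass of soluble BOD₅ removed per day: Q(S₀ − S) = 289 × 2020 g/m³ = 583.8 kg/d.
Net biomass production P_X = Y_obs × Q·(S₀ − S) = 0.2981 × 583.8 = 174.0 kg VSS/d.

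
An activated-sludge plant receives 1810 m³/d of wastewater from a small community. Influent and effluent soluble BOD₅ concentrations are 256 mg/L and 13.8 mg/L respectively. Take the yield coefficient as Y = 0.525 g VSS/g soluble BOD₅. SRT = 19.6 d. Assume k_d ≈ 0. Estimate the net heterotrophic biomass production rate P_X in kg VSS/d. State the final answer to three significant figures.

No decay correction is needed, so Y_obs = Y = 0.525.
Q·(S₀ − S) = 1810 × (256 − 13.8) × 10⁻³ = 438.4 kg/d removed.
P_X = Y_obs · Q(S₀ − S) = 0.5250 × 438.4 = 230.2 kg VSS/d.

P_X ≈ 230 kg VSS/d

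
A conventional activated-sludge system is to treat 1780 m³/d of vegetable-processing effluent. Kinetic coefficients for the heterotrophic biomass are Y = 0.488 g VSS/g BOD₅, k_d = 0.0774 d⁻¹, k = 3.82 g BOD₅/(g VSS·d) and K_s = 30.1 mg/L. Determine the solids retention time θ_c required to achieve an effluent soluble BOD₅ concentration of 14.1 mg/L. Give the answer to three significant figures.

θ_c ≈ 1.93 d

From 1/θ_c = Y·k·S/(K_s + S) − k_d: Y·k·S/(K_s+S) = 0.488 × 3.82 × 14.1 / (30.1 + 14.1) = 0.5947 d⁻¹.
Then 1/θ_c = μ − k_d = 0.5947 − 0.0774 = 0.5173 d⁻¹, giving θ_c = 1.933 d.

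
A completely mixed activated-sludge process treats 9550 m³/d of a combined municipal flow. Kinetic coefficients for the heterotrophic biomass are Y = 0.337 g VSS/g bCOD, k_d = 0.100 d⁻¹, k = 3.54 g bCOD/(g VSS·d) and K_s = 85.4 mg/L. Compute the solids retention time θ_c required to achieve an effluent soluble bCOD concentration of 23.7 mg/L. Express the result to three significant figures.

From 1/θ_c = Y·k·S/(K_s + S) − k_d: Y·k·S/(K_s+S) = 0.337 × 3.54 × 23.7 / (85.4 + 23.7) = 0.2592 d⁻¹.
1/θ_c = 0.2592 − 0.100 = 0.1592 d⁻¹, so θ_c = 6.283 d.

θ_c ≈ 6.28 d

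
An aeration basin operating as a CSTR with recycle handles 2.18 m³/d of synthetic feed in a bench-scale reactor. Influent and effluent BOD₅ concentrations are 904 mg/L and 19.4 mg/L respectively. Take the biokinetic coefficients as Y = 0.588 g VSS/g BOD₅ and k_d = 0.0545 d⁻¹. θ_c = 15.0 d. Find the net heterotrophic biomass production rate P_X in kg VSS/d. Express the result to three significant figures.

P_X ≈ 0.624 kg VSS/d

Observed yield with endogenous decay: Y_obs = Y / (1 + k_d·θ_c) = 0.588 / (1 + 0.0545 × 15.0) = 0.588 / 1.817 = 0.3235 g VSS/g BOD₅.
Q·(S₀ − S) = 2.18 × (904 − 19.4) × 10⁻³ = 1.928 kg/d removed.
Biomass produced: P_X = Y_obs·Q·ΔS = 0.3235 × 1.928 ≈ 0.6239 kg VSS/d.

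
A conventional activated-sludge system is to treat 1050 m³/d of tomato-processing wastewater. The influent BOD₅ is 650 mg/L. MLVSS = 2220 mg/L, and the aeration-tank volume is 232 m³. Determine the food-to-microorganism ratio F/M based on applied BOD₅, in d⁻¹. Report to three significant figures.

F/M ≈ 1.33 d⁻¹

Food-to-microorganism ratio F/M = Q S₀ / (V X) = 1050 × 650 / (232.0 × 2220) = 1.325 d⁻¹.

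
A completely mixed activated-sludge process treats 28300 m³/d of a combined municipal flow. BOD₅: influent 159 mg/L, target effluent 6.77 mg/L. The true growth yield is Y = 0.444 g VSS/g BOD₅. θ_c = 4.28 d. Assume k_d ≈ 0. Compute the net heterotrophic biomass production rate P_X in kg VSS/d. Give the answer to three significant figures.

Since k_d ≈ 0, Y_obs = Y = 0.444 g VSS/g BOD₅.
Substrate removed = Q·(S₀ − S) = 28300 m³/d × (159 − 6.77) g/m³ = 4.31×10^6 g/d = 4308 kg/d.
So the net sludge growth is P_X = 0.4440 × 4308 = 1913 kg VSS/d.

P_X ≈ 1910 kg VSS/d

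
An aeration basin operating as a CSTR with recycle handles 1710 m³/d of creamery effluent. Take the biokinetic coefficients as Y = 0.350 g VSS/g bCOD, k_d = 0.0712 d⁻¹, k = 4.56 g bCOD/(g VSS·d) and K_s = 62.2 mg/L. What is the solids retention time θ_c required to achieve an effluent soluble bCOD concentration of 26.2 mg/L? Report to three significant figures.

From 1/θ_c = Y·k·S/(K_s + S) − k_d: Y·k·S/(K_s+S) = 0.350 × 4.56 × 26.2 / (62.2 + 26.2) = 0.4730 d⁻¹.
Then 1/θ_c = μ − k_d = 0.4730 − 0.0712 = 0.4018 d⁻¹, giving θ_c = 2.489 d.

θ_c ≈ 2.49 d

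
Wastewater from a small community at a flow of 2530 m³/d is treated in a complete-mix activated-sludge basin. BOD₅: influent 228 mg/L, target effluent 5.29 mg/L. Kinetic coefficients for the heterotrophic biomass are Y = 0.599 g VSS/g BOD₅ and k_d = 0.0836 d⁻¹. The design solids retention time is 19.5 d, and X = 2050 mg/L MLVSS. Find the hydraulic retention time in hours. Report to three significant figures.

τ ≈ 11.6 h

Steady-state biomass mass balance: V·X·(1 + k_d·θ_c) = Y·Q·(S₀ − S)·θ_c, so V = 0.599 × 2530 × (228 − 5.29) × 19.5 / [2050 × (1 + 0.0836 × 19.5)] = 6.58×10^6 / 5392 = 1221 m³.
Hydraulic retention time τ = V/Q = 1221 / 2530 = 0.4825 d = 11.58 h.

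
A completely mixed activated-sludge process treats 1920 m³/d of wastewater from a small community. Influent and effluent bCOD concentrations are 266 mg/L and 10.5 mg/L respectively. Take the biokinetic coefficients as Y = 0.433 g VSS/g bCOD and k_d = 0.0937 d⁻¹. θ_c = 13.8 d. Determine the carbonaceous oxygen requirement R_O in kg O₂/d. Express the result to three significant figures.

R_O ≈ 359 kg O₂/d

Y_obs = Y / (1 + k_d θ_c) = 0.433 / (1 + 0.0937 × 13.8) = 0.433 / 2.293 = 0.1888.
Q·(S₀ − S) = 1920 × (266 − 10.5) × 10⁻³ = 490.6 kg/d removed.
Biomass synthesised: P_X = Y_obs × 490.6 = 92.63 kg VSS/d.
R_O = Q·(S₀ − S) − 1.42·P_X = 490.6 − 1.42 × 92.63 = 359.0 kg O₂/d.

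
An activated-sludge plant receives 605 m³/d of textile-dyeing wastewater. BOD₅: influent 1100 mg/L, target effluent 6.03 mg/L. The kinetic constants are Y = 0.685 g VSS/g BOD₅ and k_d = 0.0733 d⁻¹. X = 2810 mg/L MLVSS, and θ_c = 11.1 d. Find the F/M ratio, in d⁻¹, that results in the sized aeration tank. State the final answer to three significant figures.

Rearranging the biomass balance for a CMAS with decay, V = Y·Q·ΔS·θ_c / [X·(1+k_d θ_c)] = 0.685 × 605 × (1100 − 6.03) × 11.1 / [2810 × (1 + 0.0733 × 11.1)] = 5.03×10^6 / 5096 = 987.5 m³.
Food-to-microorganism ratio F/M = Q S₀ / (V X) = 605 × 1100 / (987.5 × 2810) = 0.2398 d⁻¹.

F/M ≈ 0.240 d⁻¹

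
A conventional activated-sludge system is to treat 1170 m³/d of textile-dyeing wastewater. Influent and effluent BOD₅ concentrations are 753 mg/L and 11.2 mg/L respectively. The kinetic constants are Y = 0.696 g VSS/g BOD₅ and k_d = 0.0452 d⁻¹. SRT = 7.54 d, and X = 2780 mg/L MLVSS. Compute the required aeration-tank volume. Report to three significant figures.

Rearranging the biomass balance for a CMAS with decay, V = Y·Q·ΔS·θ_c / [X·(1+k_d θ_c)] = 0.696 × 1170 × (753 − 11.2) × 7.54 / [2780 × (1 + 0.0452 × 7.54)] = 4.55×10^6 / 3727 = 1222 m³.

V ≈ 1220 m³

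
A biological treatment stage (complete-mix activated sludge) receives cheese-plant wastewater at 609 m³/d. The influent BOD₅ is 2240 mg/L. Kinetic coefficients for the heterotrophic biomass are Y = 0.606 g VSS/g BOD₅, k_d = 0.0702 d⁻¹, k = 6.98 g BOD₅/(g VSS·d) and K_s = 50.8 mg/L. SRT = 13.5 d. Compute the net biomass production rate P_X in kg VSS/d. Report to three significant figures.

For a completely mixed reactor with recycle the Lawrence–McCarty relation gives S = K_s·(1 + k_d·θ_c) / [θ_c·(Y·k − k_d) − 1] = 50.8 × (1 + 0.0702 × 13.5) / [13.5 × (0.606 × 6.98 − 0.0702) − 1] = 98.94 / 55.16 = 1.794 mg/L.
The observed yield is Y_obs = Y/(1 + k_d·θ_c) = 0.606 / (1 + 0.0702 × 13.5) = 0.606 / 1.948 = 0.3111 g VSS per g BOD₅ removed.
ΔS = 2240 − 1.79 = 2238 mg/L, so the substrate removal rate is 609 × 2238/1000 = 1363 kg BOD₅/d.
So the net sludge growth is P_X = 0.3111 × 1363 = 424.1 kg VSS/d.

P_X ≈ 424 kg VSS/d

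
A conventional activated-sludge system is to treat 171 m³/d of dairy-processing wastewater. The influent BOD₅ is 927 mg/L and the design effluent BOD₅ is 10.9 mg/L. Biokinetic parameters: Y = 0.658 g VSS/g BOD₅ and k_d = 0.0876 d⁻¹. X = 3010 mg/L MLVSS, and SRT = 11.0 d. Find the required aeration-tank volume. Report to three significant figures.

From the SRT design equation V = Y Q (S₀−S) θ_c / [X (1 + k_d θ_c)] = 0.658 × 171 × (927 − 10.9) × 11.0 / [3010 × (1 + 0.0876 × 11.0)] = 1.13×10^6 / 5910 = 191.8 m³.

V ≈ 192 m³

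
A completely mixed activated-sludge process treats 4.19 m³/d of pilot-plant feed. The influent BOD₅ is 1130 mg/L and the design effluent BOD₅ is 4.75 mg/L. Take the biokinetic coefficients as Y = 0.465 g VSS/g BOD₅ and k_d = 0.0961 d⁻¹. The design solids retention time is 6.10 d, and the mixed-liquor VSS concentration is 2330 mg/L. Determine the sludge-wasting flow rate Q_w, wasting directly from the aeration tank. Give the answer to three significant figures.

Q_w ≈ 0.593 m³/d

Steady-state biomass mass balance: V·X·(1 + k_d·θ_c) = Y·Q·(S₀ − S)·θ_c, so V = 0.465 × 4.19 × (1130 − 4.75) × 6.10 / [2330 × (1 + 0.0961 × 6.10)] = 1.34×10^4 / 3696 = 3.619 m³.
For wasting at MLVSS concentration, Q_w = V/θ_c = 3.619/6.10 = 0.5932 m³/d.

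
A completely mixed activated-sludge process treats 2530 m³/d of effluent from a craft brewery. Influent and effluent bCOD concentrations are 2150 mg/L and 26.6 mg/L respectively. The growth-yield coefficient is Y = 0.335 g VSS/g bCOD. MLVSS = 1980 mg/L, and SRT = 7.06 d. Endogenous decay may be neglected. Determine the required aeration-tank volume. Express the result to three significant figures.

V ≈ 6420 m³

V·X = Y·Q·ΔS·θ_c gives V = 0.335 × 2530 × (2150 − 26.6) × 7.06 / 1980 = 6417 m³.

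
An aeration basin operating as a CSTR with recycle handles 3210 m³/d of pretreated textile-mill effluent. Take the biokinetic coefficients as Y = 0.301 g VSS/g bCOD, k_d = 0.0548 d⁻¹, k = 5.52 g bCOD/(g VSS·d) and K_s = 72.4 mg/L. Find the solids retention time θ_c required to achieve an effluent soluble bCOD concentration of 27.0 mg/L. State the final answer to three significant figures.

θ_c ≈ 2.52 d

Specific growth rate at S = 27.0 mg/L: μ = YkS/(K_s+S) = 0.301·5.52·27.0/(72.4+27.0) = 0.4513 d⁻¹.
1/θ_c = 0.4513 − 0.0548 = 0.3965 d⁻¹, so θ_c = 2.522 d.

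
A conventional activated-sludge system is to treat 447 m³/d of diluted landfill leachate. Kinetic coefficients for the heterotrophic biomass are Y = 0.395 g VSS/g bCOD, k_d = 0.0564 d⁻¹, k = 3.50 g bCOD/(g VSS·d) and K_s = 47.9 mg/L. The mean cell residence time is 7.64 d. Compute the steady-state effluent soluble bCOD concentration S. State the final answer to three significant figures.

From the Monod/SRT balance for a CMAS, S = K_s·(1+k_d θ_c)/[θ_c·(Y k − k_d) − 1] = 47.9 × (1 + 0.0564 × 7.64) / [7.64 × (0.395 × 3.50 − 0.0564) − 1] = 68.54 / 9.131 = 7.506 mg/L.

S ≈ 7.51 mg/L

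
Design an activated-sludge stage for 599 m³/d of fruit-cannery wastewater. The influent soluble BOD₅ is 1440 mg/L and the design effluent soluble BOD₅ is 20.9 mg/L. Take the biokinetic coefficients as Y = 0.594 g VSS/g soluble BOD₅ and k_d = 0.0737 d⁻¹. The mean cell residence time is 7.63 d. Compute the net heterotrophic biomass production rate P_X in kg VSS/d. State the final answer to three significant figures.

Y_obs = Y / (1 + k_d θ_c) = 0.594 / (1 + 0.0737 × 7.63) = 0.594 / 1.562 = 0.3802.
Q·(S₀ − S) = 599 × (1440 − 20.9) × 10⁻³ = 850.0 kg/d removed.
Biomass produced: P_X = Y_obs·Q·ΔS = 0.3802 × 850.0 ≈ 323.2 kg VSS/d.

P_X ≈ 323 kg VSS/d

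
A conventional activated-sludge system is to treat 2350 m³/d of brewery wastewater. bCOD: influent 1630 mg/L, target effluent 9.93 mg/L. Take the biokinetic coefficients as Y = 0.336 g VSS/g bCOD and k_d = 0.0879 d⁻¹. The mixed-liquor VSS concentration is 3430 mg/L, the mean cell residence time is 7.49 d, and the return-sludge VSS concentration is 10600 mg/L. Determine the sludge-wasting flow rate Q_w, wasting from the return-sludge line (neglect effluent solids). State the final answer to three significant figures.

Rearranging the biomass balance for a CMAS with decay, V = Y·Q·ΔS·θ_c / [X·(1+k_d θ_c)] = 0.336 × 2350 × (1630 − 9.93) × 7.49 / [3430 × (1 + 0.0879 × 7.49)] = 9.58×10^6 / 5688 = 1684 m³.
Wasting from the return line (neglecting effluent solids): Q_w = V·X / (θ_c·X_r) = 1684 × 3430 / (7.49 × 10600) = 72.77 m³/d.

Q_w ≈ 72.8 m³/d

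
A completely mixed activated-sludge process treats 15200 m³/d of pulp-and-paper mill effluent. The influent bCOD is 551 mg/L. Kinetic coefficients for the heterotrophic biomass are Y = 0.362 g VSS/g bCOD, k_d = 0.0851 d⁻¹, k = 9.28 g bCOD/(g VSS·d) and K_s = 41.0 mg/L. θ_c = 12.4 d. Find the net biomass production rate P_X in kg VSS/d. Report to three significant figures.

P_X ≈ 1470 kg VSS/d

For a completely mixed reactor with recycle the Lawrence–McCarty relation gives S = K_s·(1 + k_d·θ_c) / [θ_c·(Y·k − k_d) − 1] = 41.0 × (1 + 0.0851 × 12.4) / [12.4 × (0.362 × 9.28 − 0.0851) − 1] = 84.26 / 39.60 = 2.128 mg/L.
Observed yield with endogenous decay: Y_obs = Y / (1 + k_d·θ_c) = 0.362 / (1 + 0.0851 × 12.4) = 0.362 / 2.055 = 0.1761 g VSS/g bCOD.
Mass of bCOD removed per day: Q(S₀ − S) = 15200 × 548.9 g/m³ = 8343 kg/d.
P_X = Y_obs · Q(S₀ − S) = 0.1761 × 8343 = 1469 kg VSS/d.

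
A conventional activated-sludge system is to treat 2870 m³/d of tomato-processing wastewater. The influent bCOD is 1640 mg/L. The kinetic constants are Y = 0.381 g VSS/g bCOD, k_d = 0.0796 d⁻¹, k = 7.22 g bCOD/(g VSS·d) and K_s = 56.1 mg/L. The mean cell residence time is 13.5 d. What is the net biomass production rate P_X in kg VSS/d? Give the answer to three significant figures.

Effluent substrate depends only on kinetics and SRT: S = K_s(1 + k_d θ_c) / [θ_c(Yk − k_d) − 1] = 56.1 × (1 + 0.0796 × 13.5) / [13.5 × (0.381 × 7.22 − 0.0796) − 1] = 116.4 / 35.06 = 3.319 mg/L.
Observed yield with endogenous decay: Y_obs = Y / (1 + k_d·θ_c) = 0.381 / (1 + 0.0796 × 13.5) = 0.381 / 2.075 = 0.1836 g VSS/g bCOD.
Q·(S₀ − S) = 2870 × (1640 − 3.32) × 10⁻³ = 4697 kg/d removed.
Net biomass production P_X = Y_obs × Q·(S₀ − S) = 0.1836 × 4697 = 862.7 kg VSS/d.

P_X ≈ 863 kg VSS/d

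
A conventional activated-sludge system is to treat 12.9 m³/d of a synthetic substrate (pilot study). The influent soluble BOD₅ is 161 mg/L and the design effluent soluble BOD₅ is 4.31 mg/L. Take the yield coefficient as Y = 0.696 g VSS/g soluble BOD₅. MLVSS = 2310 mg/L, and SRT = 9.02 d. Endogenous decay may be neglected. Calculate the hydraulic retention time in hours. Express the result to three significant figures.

V·X = Y·Q·ΔS·θ_c gives V = 0.696 × 12.9 × (161 − 4.31) × 9.02 / 2310 = 5.493 m³.
HRT = V/Q = 5.493 m³ / 12.9 m³·d⁻¹ = 0.4258 d × 24 = 10.22 h.

τ ≈ 10.2 h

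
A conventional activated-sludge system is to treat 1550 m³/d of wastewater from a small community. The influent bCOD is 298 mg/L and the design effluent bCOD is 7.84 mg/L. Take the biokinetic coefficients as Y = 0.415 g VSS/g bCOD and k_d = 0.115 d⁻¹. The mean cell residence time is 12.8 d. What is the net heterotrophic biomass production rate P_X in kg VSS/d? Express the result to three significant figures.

P_X ≈ 75.5 kg VSS/d

Y_obs = Y / (1 + k_d θ_c) = 0.415 / (1 + 0.115 × 12.8) = 0.415 / 2.472 = 0.1679.
Substrate removed = Q·(S₀ − S) = 1550 m³/d × (298 − 7.84) g/m³ = 4.5×10^5 g/d = 449.7 kg/d.
Net biomass production P_X = Y_obs × Q·(S₀ − S) = 0.1679 × 449.7 = 75.50 kg VSS/d.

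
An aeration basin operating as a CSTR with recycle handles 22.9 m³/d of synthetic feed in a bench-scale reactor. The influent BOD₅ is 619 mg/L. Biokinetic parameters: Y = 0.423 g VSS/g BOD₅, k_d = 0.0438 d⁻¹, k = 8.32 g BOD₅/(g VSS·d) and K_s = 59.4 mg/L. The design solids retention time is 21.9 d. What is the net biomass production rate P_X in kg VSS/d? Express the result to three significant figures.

From the Monod/SRT balance for a CMAS, S = K_s·(1+k_d θ_c)/[θ_c·(Y k − k_d) − 1] = 59.4 × (1 + 0.0438 × 21.9) / [21.9 × (0.423 × 8.32 − 0.0438) − 1] = 116.4 / 75.11 = 1.549 mg/L.
The observed yield is Y_obs = Y/(1 + k_d·θ_c) = 0.423 / (1 + 0.0438 × 21.9) = 0.423 / 1.959 = 0.2159 g VSS per g BOD₅ removed.
Mass of BOD₅ removed per day: Q(S₀ − S) = 22.9 × 617.5 g/m³ = 14.14 kg/d.
P_X = Y_obs · Q(S₀ − S) = 0.2159 × 14.14 = 3.053 kg VSS/d.

P_X ≈ 3.05 kg VSS/d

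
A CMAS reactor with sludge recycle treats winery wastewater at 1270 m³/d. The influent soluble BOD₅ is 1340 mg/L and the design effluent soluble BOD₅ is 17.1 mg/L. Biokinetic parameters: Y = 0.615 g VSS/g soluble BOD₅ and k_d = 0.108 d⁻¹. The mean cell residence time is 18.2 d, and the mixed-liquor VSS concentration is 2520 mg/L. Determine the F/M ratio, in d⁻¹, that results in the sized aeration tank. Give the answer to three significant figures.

Rearranging the biomass balance for a CMAS with decay, V = Y·Q·ΔS·θ_c / [X·(1+k_d θ_c)] = 0.615 × 1270 × (1340 − 17.1) × 18.2 / [2520 × (1 + 0.108 × 18.2)] = 1.88×10^7 / 7473 = 2516 m³.
F/M = applied load / biomass = Q·S₀/(V·X) = 1270 × 1340 / (2516 × 2520) = 0.2684 d⁻¹.

F/M ≈ 0.268 d⁻¹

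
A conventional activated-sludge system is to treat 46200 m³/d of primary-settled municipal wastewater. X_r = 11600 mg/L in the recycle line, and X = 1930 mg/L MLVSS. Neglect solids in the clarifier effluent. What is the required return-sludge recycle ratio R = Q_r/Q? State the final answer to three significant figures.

R ≈ 0.200

R = Q_r/Q = X/(X_r − X) = 1930 / (11600 − 1930) = 0.1996.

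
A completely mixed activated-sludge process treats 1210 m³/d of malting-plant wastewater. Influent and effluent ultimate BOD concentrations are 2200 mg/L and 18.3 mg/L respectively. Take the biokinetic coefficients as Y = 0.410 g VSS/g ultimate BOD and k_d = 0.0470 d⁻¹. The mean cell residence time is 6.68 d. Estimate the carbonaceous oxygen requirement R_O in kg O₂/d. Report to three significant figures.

Observed yield with endogenous decay: Y_obs = Y / (1 + k_d·θ_c) = 0.410 / (1 + 0.0470 × 6.68) = 0.410 / 1.314 = 0.3120 g VSS/g ultimate BOD.
Mass of ultimate BOD removed per day: Q(S₀ − S) = 1210 × 2182 g/m³ = 2640 kg/d.
Biomass synthesised: P_X = Y_obs × 2640 = 823.7 kg VSS/d.
Carbonaceous O₂ demand = substrate oxidised − cell-mass equivalent = 2640 − 1.42 × 823.7 = 1470 kg O₂/d.

R_O ≈ 1470 kg O₂/d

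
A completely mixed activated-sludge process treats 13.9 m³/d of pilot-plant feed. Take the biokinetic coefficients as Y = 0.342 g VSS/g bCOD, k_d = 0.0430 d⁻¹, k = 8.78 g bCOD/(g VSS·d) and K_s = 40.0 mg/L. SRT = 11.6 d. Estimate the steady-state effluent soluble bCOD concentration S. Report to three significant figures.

S ≈ 1.80 mg/L

For a completely mixed reactor with recycle the Lawrence–McCarty relation gives S = K_s·(1 + k_d·θ_c) / [θ_c·(Y·k − k_d) − 1] = 40.0 × (1 + 0.0430 × 11.6) / [11.6 × (0.342 × 8.78 − 0.0430) − 1] = 59.95 / 33.33 = 1.799 mg/L.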